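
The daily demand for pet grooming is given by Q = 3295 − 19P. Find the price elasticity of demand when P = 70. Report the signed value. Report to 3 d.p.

-0.677

At P = 70, Q = 1965.
dQ/dP = −19.
ε = (dQ/dP)(P/Q) = (-19)(70/1965).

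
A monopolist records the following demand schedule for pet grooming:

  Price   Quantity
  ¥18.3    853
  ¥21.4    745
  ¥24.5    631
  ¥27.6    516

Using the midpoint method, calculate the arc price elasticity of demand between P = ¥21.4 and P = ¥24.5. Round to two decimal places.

-1.23

At P = 21.4, Q = 745; at P = 24.5, Q = 631.
ΔQ = -114, ΔP = 3.1. Midpoints: P̄ = 22.95, Q̄ = 688.0.
ε = (ΔQ/ΔP)(P̄/Q̄) = (-114/3.1)(22.95/688.0).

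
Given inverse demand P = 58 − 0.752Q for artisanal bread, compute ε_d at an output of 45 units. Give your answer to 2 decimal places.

At Q = 45, P = 58 − 0.752(45) = 24.16.
dP/dQ = −0.752, so dQ/dP = 1/(−0.752) = -1.330.
ε = (dQ/dP)(P/Q) = (-1.330)(24.16/45).

-0.71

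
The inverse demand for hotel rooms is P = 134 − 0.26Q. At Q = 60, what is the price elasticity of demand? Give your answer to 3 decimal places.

At Q = 60, P = 134 − 0.26(60) = 118.40.
dP/dQ = −0.26, so dQ/dP = 1/(−0.26) = -3.846.
ε = (dQ/dP)(P/Q) = (-3.846)(118.40/60).

-7.590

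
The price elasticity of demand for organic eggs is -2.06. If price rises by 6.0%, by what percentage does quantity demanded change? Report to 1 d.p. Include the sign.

%ΔQ ≈ ε × %ΔP = (-2.06)(6.0%) = -12.36%.

-12.4%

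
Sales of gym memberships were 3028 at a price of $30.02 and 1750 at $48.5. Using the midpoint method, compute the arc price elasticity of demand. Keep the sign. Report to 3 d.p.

-1.136

ΔQ = 1750 − 3028 = -1278; ΔP = 48.5 − 30.02 = 18.48.
Midpoints: P̄ = 39.26, Q̄ = 2389.0.
ε = (ΔQ/ΔP)(P̄/Q̄) = (-1278/18.48)(39.26/2389.0).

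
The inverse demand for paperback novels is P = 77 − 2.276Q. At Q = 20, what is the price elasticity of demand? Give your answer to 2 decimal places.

-0.69

At Q = 20, P = 77 − 2.276(20) = 31.48.
dP/dQ = −2.276, so dQ/dP = 1/(−2.276) = -0.439.
ε = (dQ/dP)(P/Q) = (-0.439)(31.48/20).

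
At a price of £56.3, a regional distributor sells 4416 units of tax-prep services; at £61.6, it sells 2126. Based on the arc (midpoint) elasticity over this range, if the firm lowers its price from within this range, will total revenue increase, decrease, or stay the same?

increase

Arc ε = (-2290/5.3)(58.95/3271.0) ≈ -7.787.
|ε| = 7.79 > 1, so demand is elastic. A price cut therefore raises total revenue.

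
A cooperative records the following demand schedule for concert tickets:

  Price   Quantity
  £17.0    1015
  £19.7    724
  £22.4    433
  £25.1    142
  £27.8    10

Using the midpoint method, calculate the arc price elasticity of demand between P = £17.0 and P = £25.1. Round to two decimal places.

-3.92

At P = 17.0, Q = 1015; at P = 25.1, Q = 142.
ΔQ = -873, ΔP = 8.1. Midpoints: P̄ = 21.05, Q̄ = 578.5.
ε = (ΔQ/ΔP)(P̄/Q̄) = (-873/8.1)(21.05/578.5).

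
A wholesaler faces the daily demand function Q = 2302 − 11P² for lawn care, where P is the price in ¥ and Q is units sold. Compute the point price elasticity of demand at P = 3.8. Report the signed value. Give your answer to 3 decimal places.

-0.148

At P = 3.8, Q = 2143.160.
dQ/dP = −22P = -83.600.
ε = (dQ/dP)(P/Q) = (-83.600)(3.8/2143.160).
|ε| < 1, so demand is inelastic at this price.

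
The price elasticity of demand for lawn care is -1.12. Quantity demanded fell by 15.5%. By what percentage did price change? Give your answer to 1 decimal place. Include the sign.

%ΔP ≈ %ΔQ / ε = (-15.5%)/(-1.12) = 13.84%.

13.8%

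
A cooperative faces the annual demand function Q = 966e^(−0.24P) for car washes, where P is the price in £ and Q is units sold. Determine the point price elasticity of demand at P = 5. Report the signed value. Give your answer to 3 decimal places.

-1.200

At P = 5, Q = 290.954.
dQ/dP = −0.24·966e^(−0.24P) = −0.24Q = -69.829.
ε = (dQ/dP)(P/Q) = (-69.829)(5/290.954).
|ε| > 1, so demand is elastic at this price.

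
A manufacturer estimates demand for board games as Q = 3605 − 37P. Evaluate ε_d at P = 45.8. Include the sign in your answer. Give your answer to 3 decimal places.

At P = 45.8, Q = 1910.400.
dQ/dP = −37.
ε = (dQ/dP)(P/Q) = (-37)(45.8/1910.400).

-0.887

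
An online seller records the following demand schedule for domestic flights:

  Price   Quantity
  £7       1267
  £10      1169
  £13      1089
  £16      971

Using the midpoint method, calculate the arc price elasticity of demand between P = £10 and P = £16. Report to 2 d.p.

At P = 10, Q = 1169; at P = 16, Q = 971.
ΔQ = -198, ΔP = 6. Midpoints: P̄ = 13.00, Q̄ = 1070.0.
ε = (ΔQ/ΔP)(P̄/Q̄) = (-198/6)(13.00/1070.0).

-0.40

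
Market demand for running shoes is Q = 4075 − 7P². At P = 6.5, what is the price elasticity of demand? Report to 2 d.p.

At P = 6.5, Q = 3779.250.
dQ/dP = −14P = -91.
ε = (dQ/dP)(P/Q) = (-91)(6.5/3779.250).
|ε| < 1, so demand is inelastic at this price.

-0.16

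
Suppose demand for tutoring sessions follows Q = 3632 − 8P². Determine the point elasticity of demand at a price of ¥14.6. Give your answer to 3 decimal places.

-1.770

At P = 14.6, Q = 1926.720.
dQ/dP = −16P = -233.600.
ε = (dQ/dP)(P/Q) = (-233.600)(14.6/1926.720).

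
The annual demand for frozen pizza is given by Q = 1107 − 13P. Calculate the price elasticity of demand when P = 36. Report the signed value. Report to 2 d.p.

At P = 36, Q = 639.
dQ/dP = −13.
ε = (dQ/dP)(P/Q) = (-13)(36/639).

-0.73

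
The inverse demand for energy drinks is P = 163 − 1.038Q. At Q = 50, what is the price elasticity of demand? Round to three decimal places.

-2.141

At Q = 50, P = 163 − 1.038(50) = 111.10.
dP/dQ = −1.038, so dQ/dP = 1/(−1.038) = -0.963.
ε = (dQ/dP)(P/Q) = (-0.963)(111.10/50).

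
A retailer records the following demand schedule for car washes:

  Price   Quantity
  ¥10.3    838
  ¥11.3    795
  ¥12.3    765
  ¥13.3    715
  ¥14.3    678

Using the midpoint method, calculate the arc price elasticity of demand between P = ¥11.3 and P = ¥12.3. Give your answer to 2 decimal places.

-0.45

At P = 11.3, Q = 795; at P = 12.3, Q = 765.
ΔQ = -30, ΔP = 1.0. Midpoints: P̄ = 11.80, Q̄ = 780.0.
ε = (ΔQ/ΔP)(P̄/Q̄) = (-30/1.0)(11.80/780.0).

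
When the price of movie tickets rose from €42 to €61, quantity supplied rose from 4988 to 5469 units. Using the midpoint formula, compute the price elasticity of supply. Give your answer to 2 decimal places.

ΔQ = 5469 − 4988 = 481; ΔP = 61 − 42 = 19.
Midpoints: P̄ = 51.50, Q̄ = 5228.5.
ε_s = (ΔQ/ΔP)(P̄/Q̄) = (481/19)(51.50/5228.5).

0.25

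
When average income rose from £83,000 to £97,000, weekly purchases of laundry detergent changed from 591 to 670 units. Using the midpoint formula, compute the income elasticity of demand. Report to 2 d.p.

ΔQ = 79, ΔI = 14000. Midpoints: Ī = 90,000, Q̄ = 630.5.
ε_I = (ΔQ/ΔI)(Ī/Q̄) = (79/14000)(90000/630.5).
ε_I > 0, so the good is normal.

0.81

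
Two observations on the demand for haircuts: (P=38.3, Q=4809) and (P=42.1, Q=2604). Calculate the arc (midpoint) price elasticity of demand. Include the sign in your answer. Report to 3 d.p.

-6.293

ΔQ = 2604 − 4809 = -2205; ΔP = 42.1 − 38.3 = 3.8.
Midpoints: P̄ = 40.20, Q̄ = 3706.5.
ε = (ΔQ/ΔP)(P̄/Q̄) = (-2205/3.8)(40.20/3706.5).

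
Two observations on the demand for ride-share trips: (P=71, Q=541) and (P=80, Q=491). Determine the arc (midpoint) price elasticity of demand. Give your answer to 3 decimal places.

-0.813

ΔQ = 491 − 541 = -50; ΔP = 80 − 71 = 9.
Midpoints: P̄ = 75.50, Q̄ = 516.0.
ε = (ΔQ/ΔP)(P̄/Q̄) = (-50/9)(75.50/516.0).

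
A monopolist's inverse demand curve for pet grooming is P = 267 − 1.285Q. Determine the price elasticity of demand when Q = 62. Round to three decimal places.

-2.351

At Q = 62, P = 267 − 1.285(62) = 187.33.
dP/dQ = −1.285, so dQ/dP = 1/(−1.285) = -0.778.
ε = (dQ/dP)(P/Q) = (-0.778)(187.33/62).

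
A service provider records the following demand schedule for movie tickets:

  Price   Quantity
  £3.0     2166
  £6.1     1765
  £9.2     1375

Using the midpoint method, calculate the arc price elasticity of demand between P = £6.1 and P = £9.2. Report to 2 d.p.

-0.61

At P = 6.1, Q = 1765; at P = 9.2, Q = 1375.
ΔQ = -390, ΔP = 3.1. Midpoints: P̄ = 7.65, Q̄ = 1570.0.
ε = (ΔQ/ΔP)(P̄/Q̄) = (-390/3.1)(7.65/1570.0).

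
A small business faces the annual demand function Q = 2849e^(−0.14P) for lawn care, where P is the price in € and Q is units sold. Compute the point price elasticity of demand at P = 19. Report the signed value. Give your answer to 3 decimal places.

At P = 19, Q = 199.282.
dQ/dP = −0.14·2849e^(−0.14P) = −0.14Q = -27.900.
ε = (dQ/dP)(P/Q) = (-27.900)(19/199.282).

-2.660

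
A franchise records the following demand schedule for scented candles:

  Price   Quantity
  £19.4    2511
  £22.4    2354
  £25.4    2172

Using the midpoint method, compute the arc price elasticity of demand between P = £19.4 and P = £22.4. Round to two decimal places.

-0.45

At P = 19.4, Q = 2511; at P = 22.4, Q = 2354.
ΔQ = -157, ΔP = 3.0. Midpoints: P̄ = 20.90, Q̄ = 2432.5.
ε = (ΔQ/ΔP)(P̄/Q̄) = (-157/3.0)(20.90/2432.5).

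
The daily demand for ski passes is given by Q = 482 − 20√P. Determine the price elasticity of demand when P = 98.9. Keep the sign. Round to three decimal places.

-0.351

At P = 98.9, Q = 283.103.
dQ/dP = −20/(2√P) = -1.006.
ε = (dQ/dP)(P/Q) = (-1.006)(98.9/283.103).
|ε| < 1, so demand is inelastic at this price.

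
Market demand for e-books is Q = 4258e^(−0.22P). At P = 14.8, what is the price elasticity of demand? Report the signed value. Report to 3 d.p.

-3.256

At P = 14.8, Q = 164.113.
dQ/dP = −0.22·4258e^(−0.22P) = −0.22Q = -36.105.
ε = (dQ/dP)(P/Q) = (-36.105)(14.8/164.113).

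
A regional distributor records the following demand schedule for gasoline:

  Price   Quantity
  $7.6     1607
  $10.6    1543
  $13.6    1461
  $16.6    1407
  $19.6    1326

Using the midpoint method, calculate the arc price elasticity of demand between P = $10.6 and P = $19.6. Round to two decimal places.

-0.25

At P = 10.6, Q = 1543; at P = 19.6, Q = 1326.
ΔQ = -217, ΔP = 9.0. Midpoints: P̄ = 15.10, Q̄ = 1434.5.
ε = (ΔQ/ΔP)(P̄/Q̄) = (-217/9.0)(15.10/1434.5).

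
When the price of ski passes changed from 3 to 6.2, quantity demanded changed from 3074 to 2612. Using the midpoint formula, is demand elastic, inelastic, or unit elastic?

inelastic

Arc ε ≈ -0.234.
|ε| = 0.23 < 1.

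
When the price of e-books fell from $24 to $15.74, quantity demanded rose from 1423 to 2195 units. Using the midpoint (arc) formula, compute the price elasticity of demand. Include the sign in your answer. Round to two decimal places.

ΔQ = 2195 − 1423 = 772; ΔP = 15.74 − 24 = -8.26.
Midpoints: P̄ = 19.87, Q̄ = 1809.0.
ε = (ΔQ/ΔP)(P̄/Q̄) = (772/-8.26)(19.87/1809.0).

-1.03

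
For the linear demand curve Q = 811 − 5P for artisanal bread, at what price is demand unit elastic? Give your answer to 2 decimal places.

For linear demand Q = a − bP, ε = −bP/(a − bP). |ε| = 1 when bP = a − bP, i.e. P = a/(2b).
P = 811/(2·5) = 811/10 = 81.1000.

81.10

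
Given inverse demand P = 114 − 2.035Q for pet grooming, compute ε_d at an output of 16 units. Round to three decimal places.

At Q = 16, P = 114 − 2.035(16) = 81.44.
dP/dQ = −2.035, so dQ/dP = 1/(−2.035) = -0.491.
ε = (dQ/dP)(P/Q) = (-0.491)(81.44/16).

-2.501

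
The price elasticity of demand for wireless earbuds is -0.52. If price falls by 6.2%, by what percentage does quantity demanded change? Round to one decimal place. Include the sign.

3.2%

%ΔQ ≈ ε × %ΔP = (-0.52)(-6.2%) = 3.22%.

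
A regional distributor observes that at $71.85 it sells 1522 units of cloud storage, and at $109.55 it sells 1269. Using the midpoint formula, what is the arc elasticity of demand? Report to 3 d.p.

-0.436

ΔQ = 1269 − 1522 = -253; ΔP = 109.55 − 71.85 = 37.7.
Midpoints: P̄ = 90.70, Q̄ = 1395.5.
ε = (ΔQ/ΔP)(P̄/Q̄) = (-253/37.7)(90.70/1395.5).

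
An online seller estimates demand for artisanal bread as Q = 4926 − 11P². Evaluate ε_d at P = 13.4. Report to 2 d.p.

At P = 13.4, Q = 2950.840.
dQ/dP = −22P = -294.800.
ε = (dQ/dP)(P/Q) = (-294.800)(13.4/2950.840).
|ε| > 1, so demand is elastic at this price.

-1.34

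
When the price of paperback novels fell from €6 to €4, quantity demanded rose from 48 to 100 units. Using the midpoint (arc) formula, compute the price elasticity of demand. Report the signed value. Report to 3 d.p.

ΔQ = 100 − 48 = 52; ΔP = 4 − 6 = -2.
Midpoints: P̄ = 5.00, Q̄ = 74.0.
ε = (ΔQ/ΔP)(P̄/Q̄) = (52/-2)(5.00/74.0).

-1.757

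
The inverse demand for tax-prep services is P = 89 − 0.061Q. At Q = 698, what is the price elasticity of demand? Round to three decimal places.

-1.090

At Q = 698, P = 89 − 0.061(698) = 46.42.
dP/dQ = −0.061, so dQ/dP = 1/(−0.061) = -16.393.
ε = (dQ/dP)(P/Q) = (-16.393)(46.42/698).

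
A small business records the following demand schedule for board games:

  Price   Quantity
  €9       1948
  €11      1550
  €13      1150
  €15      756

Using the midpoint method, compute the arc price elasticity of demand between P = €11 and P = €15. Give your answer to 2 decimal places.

At P = 11, Q = 1550; at P = 15, Q = 756.
ΔQ = -794, ΔP = 4. Midpoints: P̄ = 13.00, Q̄ = 1153.0.
ε = (ΔQ/ΔP)(P̄/Q̄) = (-794/4)(13.00/1153.0).

-2.24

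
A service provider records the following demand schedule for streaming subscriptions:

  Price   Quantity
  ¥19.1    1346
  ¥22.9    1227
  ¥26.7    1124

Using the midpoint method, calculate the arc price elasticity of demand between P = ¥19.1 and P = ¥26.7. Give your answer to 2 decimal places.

-0.54

At P = 19.1, Q = 1346; at P = 26.7, Q = 1124.
ΔQ = -222, ΔP = 7.6. Midpoints: P̄ = 22.90, Q̄ = 1235.0.
ε = (ΔQ/ΔP)(P̄/Q̄) = (-222/7.6)(22.90/1235.0).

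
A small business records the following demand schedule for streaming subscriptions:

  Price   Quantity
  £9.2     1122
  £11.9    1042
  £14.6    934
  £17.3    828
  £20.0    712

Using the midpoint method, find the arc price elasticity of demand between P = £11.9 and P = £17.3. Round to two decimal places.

At P = 11.9, Q = 1042; at P = 17.3, Q = 828.
ΔQ = -214, ΔP = 5.4. Midpoints: P̄ = 14.60, Q̄ = 935.0.
ε = (ΔQ/ΔP)(P̄/Q̄) = (-214/5.4)(14.60/935.0).

-0.62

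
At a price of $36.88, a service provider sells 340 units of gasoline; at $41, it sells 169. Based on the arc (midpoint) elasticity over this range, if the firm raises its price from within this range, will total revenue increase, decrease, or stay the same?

Arc ε = (-171/4.12)(38.94/254.5) ≈ -6.350.
|ε| = 6.35 > 1, so demand is elastic. A price rise therefore reduces total revenue.

decrease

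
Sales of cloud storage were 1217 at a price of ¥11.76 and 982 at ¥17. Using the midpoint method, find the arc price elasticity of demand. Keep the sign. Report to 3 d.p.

-0.587

ΔQ = 982 − 1217 = -235; ΔP = 17 − 11.76 = 5.24.
Midpoints: P̄ = 14.38, Q̄ = 1099.5.
ε = (ΔQ/ΔP)(P̄/Q̄) = (-235/5.24)(14.38/1099.5).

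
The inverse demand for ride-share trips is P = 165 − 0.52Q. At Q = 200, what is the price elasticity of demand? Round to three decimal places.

At Q = 200, P = 165 − 0.52(200) = 61.00.
dP/dQ = −0.52, so dQ/dP = 1/(−0.52) = -1.923.
ε = (dQ/dP)(P/Q) = (-1.923)(61.00/200).

-0.587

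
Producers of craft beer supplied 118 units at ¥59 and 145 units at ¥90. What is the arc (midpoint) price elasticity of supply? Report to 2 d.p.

ΔQ = 145 − 118 = 27; ΔP = 90 − 59 = 31.
Midpoints: P̄ = 74.50, Q̄ = 131.5.
ε_s = (ΔQ/ΔP)(P̄/Q̄) = (27/31)(74.50/131.5).

0.49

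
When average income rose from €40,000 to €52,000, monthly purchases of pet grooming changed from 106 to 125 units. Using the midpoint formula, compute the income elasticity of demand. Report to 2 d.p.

ΔQ = 19, ΔI = 12000. Midpoints: Ī = 46,000, Q̄ = 115.5.
ε_I = (ΔQ/ΔI)(Ī/Q̄) = (19/12000)(46000/115.5).

0.63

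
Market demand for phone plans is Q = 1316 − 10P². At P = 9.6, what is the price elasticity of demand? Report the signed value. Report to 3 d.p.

-4.673

At P = 9.6, Q = 394.400.
dQ/dP = −20P = -192.
ε = (dQ/dP)(P/Q) = (-192)(9.6/394.400).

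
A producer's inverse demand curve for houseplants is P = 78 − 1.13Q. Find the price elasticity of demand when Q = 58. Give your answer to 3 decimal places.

At Q = 58, P = 78 − 1.13(58) = 12.46.
dP/dQ = −1.13, so dQ/dP = 1/(−1.13) = -0.885.
ε = (dQ/dP)(P/Q) = (-0.885)(12.46/58).

-0.190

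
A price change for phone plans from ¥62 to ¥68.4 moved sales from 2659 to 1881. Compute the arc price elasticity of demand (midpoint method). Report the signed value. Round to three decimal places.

ΔQ = 1881 − 2659 = -778; ΔP = 68.4 − 62 = 6.4.
Midpoints: P̄ = 65.20, Q̄ = 2270.0.
ε = (ΔQ/ΔP)(P̄/Q̄) = (-778/6.4)(65.20/2270.0).

-3.492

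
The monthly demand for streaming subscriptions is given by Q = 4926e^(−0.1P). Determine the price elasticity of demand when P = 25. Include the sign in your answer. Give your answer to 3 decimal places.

-2.500

At P = 25, Q = 404.351.
dQ/dP = −0.1·4926e^(−0.1P) = −0.1Q = -40.435.
ε = (dQ/dP)(P/Q) = (-40.435)(25/404.351).
|ε| > 1, so demand is elastic at this price.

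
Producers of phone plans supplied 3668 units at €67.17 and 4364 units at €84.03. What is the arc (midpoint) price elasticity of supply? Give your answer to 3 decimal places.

ΔQ = 4364 − 3668 = 696; ΔP = 84.03 − 67.17 = 16.86.
Midpoints: P̄ = 75.60, Q̄ = 4016.0.
ε_s = (ΔQ/ΔP)(P̄/Q̄) = (696/16.86)(75.60/4016.0).

0.777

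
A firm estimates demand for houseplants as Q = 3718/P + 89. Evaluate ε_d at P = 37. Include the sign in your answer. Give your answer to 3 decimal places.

At P = 37, Q = 189.486.
dQ/dP = −3718/P² = -2.716.
ε = (dQ/dP)(P/Q) = (-2.716)(37/189.486).

-0.530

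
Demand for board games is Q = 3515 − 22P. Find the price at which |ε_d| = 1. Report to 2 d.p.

For linear demand Q = a − bP, ε = −bP/(a − bP). |ε| = 1 when bP = a − bP, i.e. P = a/(2b).
P = 3515/(2·22) = 3515/44 = 79.8864.

79.89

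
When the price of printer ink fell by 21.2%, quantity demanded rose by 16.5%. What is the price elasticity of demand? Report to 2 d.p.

ε = %ΔQ / %ΔP = (16.5)/(-21.2) = -0.778.

-0.78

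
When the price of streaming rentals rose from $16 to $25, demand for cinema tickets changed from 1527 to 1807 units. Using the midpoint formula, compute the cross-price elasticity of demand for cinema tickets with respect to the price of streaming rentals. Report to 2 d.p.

0.38

ΔQ_x = 1807 − 1527 = 280; ΔP_y = 25 − 16 = 9.
Midpoints: P̄_y = 20.50, Q̄_x = 1667.0.
ε_xy = (ΔQ_x/ΔP_y)(P̄_y/Q̄_x) = (280/9)(20.50/1667.0).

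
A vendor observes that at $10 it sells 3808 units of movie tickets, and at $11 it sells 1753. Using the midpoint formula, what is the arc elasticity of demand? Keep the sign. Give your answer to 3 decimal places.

ΔQ = 1753 − 3808 = -2055; ΔP = 11 − 10 = 1.
Midpoints: P̄ = 10.50, Q̄ = 2780.5.
ε = (ΔQ/ΔP)(P̄/Q̄) = (-2055/1)(10.50/2780.5).

-7.760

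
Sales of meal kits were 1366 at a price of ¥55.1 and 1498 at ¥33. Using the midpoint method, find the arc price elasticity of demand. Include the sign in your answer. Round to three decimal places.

-0.184

ΔQ = 1498 − 1366 = 132; ΔP = 33 − 55.1 = -22.1.
Midpoints: P̄ = 44.05, Q̄ = 1432.0.
ε = (ΔQ/ΔP)(P̄/Q̄) = (132/-22.1)(44.05/1432.0).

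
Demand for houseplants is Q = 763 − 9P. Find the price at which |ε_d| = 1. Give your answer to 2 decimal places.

42.39

For linear demand Q = a − bP, ε = −bP/(a − bP). |ε| = 1 when bP = a − bP, i.e. P = a/(2b).
P = 763/(2·9) = 763/18 = 42.3889.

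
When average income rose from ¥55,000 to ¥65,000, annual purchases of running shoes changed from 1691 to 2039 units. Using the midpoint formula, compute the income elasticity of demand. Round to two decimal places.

ΔQ = 348, ΔI = 10000. Midpoints: Ī = 60,000, Q̄ = 1865.0.
ε_I = (ΔQ/ΔI)(Ī/Q̄) = (348/10000)(60000/1865.0).

1.12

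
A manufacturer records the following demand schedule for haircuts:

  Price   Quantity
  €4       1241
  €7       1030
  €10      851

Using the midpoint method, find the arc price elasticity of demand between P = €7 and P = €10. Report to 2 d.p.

-0.54

At P = 7, Q = 1030; at P = 10, Q = 851.
ΔQ = -179, ΔP = 3. Midpoints: P̄ = 8.50, Q̄ = 940.5.
ε = (ΔQ/ΔP)(P̄/Q̄) = (-179/3)(8.50/940.5).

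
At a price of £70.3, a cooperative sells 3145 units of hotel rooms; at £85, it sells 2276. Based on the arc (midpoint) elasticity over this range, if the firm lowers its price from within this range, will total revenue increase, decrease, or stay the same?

Arc ε = (-869/14.7)(77.65/2710.5) ≈ -1.694.
|ε| = 1.69 > 1, so demand is elastic. A price cut therefore raises total revenue.

increase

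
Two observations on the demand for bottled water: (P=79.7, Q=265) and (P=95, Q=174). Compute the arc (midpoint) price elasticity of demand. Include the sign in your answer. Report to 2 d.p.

-2.37

ΔQ = 174 − 265 = -91; ΔP = 95 − 79.7 = 15.3.
Midpoints: P̄ = 87.35, Q̄ = 219.5.
ε = (ΔQ/ΔP)(P̄/Q̄) = (-91/15.3)(87.35/219.5).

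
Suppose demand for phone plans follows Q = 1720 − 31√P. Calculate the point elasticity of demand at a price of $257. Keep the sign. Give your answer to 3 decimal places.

At P = 257, Q = 1223.032.
dQ/dP = −31/(2√P) = -0.967.
ε = (dQ/dP)(P/Q) = (-0.967)(257/1223.032).

-0.203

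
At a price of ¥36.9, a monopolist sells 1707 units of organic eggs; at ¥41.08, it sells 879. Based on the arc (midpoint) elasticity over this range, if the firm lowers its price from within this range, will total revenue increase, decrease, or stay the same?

increase

Arc ε = (-828/4.18)(38.99/1293.0) ≈ -5.973.
|ε| = 5.97 > 1, so demand is elastic. A price cut therefore raises total revenue.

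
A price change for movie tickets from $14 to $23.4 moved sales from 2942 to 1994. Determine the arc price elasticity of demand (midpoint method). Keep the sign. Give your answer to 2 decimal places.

ΔQ = 1994 − 2942 = -948; ΔP = 23.4 − 14 = 9.4.
Midpoints: P̄ = 18.70, Q̄ = 2468.0.
ε = (ΔQ/ΔP)(P̄/Q̄) = (-948/9.4)(18.70/2468.0).

-0.76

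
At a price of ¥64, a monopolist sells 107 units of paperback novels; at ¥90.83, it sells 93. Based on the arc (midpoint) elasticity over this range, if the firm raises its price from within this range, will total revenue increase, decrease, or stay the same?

Arc ε = (-14/26.83)(77.41/100.0) ≈ -0.404.
|ε| = 0.40 < 1, so demand is inelastic. A price rise therefore raises total revenue.

increase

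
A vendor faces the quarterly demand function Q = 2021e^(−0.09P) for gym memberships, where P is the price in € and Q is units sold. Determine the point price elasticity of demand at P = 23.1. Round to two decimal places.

At P = 23.1, Q = 252.737.
dQ/dP = −0.09·2021e^(−0.09P) = −0.09Q = -22.746.
ε = (dQ/dP)(P/Q) = (-22.746)(23.1/252.737).
|ε| > 1, so demand is elastic at this price.

-2.08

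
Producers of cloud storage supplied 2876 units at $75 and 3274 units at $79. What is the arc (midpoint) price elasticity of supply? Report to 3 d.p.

2.492

ΔQ = 3274 − 2876 = 398; ΔP = 79 − 75 = 4.
Midpoints: P̄ = 77.00, Q̄ = 3075.0.
ε_s = (ΔQ/ΔP)(P̄/Q̄) = (398/4)(77.00/3075.0).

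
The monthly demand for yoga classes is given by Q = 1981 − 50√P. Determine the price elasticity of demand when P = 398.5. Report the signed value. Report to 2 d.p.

-0.51

At P = 398.5, Q = 982.877.
dQ/dP = −50/(2√P) = -1.252.
ε = (dQ/dP)(P/Q) = (-1.252)(398.5/982.877).
|ε| < 1, so demand is inelastic at this price.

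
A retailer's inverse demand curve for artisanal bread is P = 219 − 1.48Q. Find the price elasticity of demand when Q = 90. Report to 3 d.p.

At Q = 90, P = 219 − 1.48(90) = 85.80.
dP/dQ = −1.48, so dQ/dP = 1/(−1.48) = -0.676.
ε = (dQ/dP)(P/Q) = (-0.676)(85.80/90).

-0.644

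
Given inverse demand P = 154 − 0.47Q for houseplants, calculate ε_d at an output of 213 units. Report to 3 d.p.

-0.538

At Q = 213, P = 154 − 0.47(213) = 53.89.
dP/dQ = −0.47, so dQ/dP = 1/(−0.47) = -2.128.
ε = (dQ/dP)(P/Q) = (-2.128)(53.89/213).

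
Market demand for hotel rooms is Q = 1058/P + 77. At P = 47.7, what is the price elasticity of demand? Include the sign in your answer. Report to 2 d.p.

-0.22

At P = 47.7, Q = 99.180.
dQ/dP = −1058/P² = -0.465.
ε = (dQ/dP)(P/Q) = (-0.465)(47.7/99.180).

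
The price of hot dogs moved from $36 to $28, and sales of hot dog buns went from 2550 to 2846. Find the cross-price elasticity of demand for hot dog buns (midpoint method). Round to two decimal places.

-0.44

ΔQ_x = 2846 − 2550 = 296; ΔP_y = 28 − 36 = -8.
Midpoints: P̄_y = 32.00, Q̄_x = 2698.0.
ε_xy = (ΔQ_x/ΔP_y)(P̄_y/Q̄_x) = (296/-8)(32.00/2698.0).
ε_xy < 0, so the goods are complements.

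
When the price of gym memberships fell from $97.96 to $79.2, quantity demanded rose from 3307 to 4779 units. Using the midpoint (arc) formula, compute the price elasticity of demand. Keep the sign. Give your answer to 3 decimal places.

-1.719

ΔQ = 4779 − 3307 = 1472; ΔP = 79.2 − 97.96 = -18.76.
Midpoints: P̄ = 88.58, Q̄ = 4043.0.
ε = (ΔQ/ΔP)(P̄/Q̄) = (1472/-18.76)(88.58/4043.0).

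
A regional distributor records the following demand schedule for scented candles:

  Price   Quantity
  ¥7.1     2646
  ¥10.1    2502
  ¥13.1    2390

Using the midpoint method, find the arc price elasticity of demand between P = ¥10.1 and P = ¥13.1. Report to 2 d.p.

At P = 10.1, Q = 2502; at P = 13.1, Q = 2390.
ΔQ = -112, ΔP = 3.0. Midpoints: P̄ = 11.60, Q̄ = 2446.0.
ε = (ΔQ/ΔP)(P̄/Q̄) = (-112/3.0)(11.60/2446.0).

-0.18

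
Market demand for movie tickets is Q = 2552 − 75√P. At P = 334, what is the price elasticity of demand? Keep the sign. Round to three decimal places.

At P = 334, Q = 1181.325.
dQ/dP = −75/(2√P) = -2.052.
ε = (dQ/dP)(P/Q) = (-2.052)(334/1181.325).
|ε| < 1, so demand is inelastic at this price.

-0.580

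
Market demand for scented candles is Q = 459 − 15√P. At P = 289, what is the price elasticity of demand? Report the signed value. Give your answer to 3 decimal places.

-0.625

At P = 289, Q = 204.
dQ/dP = −15/(2√P) = -0.441.
ε = (dQ/dP)(P/Q) = (-0.441)(289/204).
|ε| < 1, so demand is inelastic at this price.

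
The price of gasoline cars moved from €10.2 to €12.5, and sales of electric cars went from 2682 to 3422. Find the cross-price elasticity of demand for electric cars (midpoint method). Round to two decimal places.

1.20

ΔQ_x = 3422 − 2682 = 740; ΔP_y = 12.5 − 10.2 = 2.3.
Midpoints: P̄_y = 11.35, Q̄_x = 3052.0.
ε_xy = (ΔQ_x/ΔP_y)(P̄_y/Q̄_x) = (740/2.3)(11.35/3052.0).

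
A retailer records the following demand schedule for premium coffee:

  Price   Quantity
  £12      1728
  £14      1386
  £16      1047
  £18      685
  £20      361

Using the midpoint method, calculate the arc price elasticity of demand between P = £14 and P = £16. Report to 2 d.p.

At P = 14, Q = 1386; at P = 16, Q = 1047.
ΔQ = -339, ΔP = 2. Midpoints: P̄ = 15.00, Q̄ = 1216.5.
ε = (ΔQ/ΔP)(P̄/Q̄) = (-339/2)(15.00/1216.5).

-2.09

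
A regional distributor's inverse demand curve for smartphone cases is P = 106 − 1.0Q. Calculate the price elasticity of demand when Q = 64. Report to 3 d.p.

At Q = 64, P = 106 − 1.0(64) = 42.00.
dP/dQ = −1.0, so dQ/dP = 1/(−1.0) = -1.000.
ε = (dQ/dP)(P/Q) = (-1.000)(42.00/64).

-0.656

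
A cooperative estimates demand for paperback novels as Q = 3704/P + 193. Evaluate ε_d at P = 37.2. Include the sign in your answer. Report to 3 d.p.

-0.340

At P = 37.2, Q = 292.570.
dQ/dP = −3704/P² = -2.677.
ε = (dQ/dP)(P/Q) = (-2.677)(37.2/292.570).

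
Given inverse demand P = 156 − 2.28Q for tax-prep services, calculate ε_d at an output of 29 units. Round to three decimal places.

At Q = 29, P = 156 − 2.28(29) = 89.88.
dP/dQ = −2.28, so dQ/dP = 1/(−2.28) = -0.439.
ε = (dQ/dP)(P/Q) = (-0.439)(89.88/29).

-1.359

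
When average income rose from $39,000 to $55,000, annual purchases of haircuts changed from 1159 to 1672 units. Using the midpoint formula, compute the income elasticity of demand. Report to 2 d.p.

ΔQ = 513, ΔI = 16000. Midpoints: Ī = 47,000, Q̄ = 1415.5.
ε_I = (ΔQ/ΔI)(Ī/Q̄) = (513/16000)(47000/1415.5).
ε_I > 0, so the good is normal.

1.06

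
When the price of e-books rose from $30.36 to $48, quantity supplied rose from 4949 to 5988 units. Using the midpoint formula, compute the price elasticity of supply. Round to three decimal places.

0.422

ΔQ = 5988 − 4949 = 1039; ΔP = 48 − 30.36 = 17.64.
Midpoints: P̄ = 39.18, Q̄ = 5468.5.
ε_s = (ΔQ/ΔP)(P̄/Q̄) = (1039/17.64)(39.18/5468.5).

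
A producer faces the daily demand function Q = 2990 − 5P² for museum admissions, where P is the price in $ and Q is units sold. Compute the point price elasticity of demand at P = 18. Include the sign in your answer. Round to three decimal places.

At P = 18, Q = 1370.
dQ/dP = −10P = -180.
ε = (dQ/dP)(P/Q) = (-180)(18/1370).

-2.365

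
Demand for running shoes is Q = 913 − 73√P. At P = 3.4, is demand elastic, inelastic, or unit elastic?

Q = 778.395, dQ/dP = -19.795.
ε = (dQ/dP)(P/Q) ≈ -0.086.
|ε| = 0.09 < 1.

inelastic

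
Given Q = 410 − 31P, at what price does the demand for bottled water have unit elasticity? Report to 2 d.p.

For linear demand Q = a − bP, ε = −bP/(a − bP). |ε| = 1 when bP = a − bP, i.e. P = a/(2b).
P = 410/(2·31) = 410/62 = 6.6129.

6.61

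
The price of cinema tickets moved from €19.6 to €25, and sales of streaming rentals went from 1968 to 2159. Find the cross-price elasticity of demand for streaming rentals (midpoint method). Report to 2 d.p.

0.38

ΔQ_x = 2159 − 1968 = 191; ΔP_y = 25 − 19.6 = 5.4.
Midpoints: P̄_y = 22.30, Q̄_x = 2063.5.
ε_xy = (ΔQ_x/ΔP_y)(P̄_y/Q̄_x) = (191/5.4)(22.30/2063.5).
ε_xy > 0, so the goods are substitutes.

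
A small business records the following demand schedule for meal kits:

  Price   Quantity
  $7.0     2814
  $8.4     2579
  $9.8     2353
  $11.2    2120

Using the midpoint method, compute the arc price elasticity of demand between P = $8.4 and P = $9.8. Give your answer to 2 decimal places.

At P = 8.4, Q = 2579; at P = 9.8, Q = 2353.
ΔQ = -226, ΔP = 1.4. Midpoints: P̄ = 9.10, Q̄ = 2466.0.
ε = (ΔQ/ΔP)(P̄/Q̄) = (-226/1.4)(9.10/2466.0).

-0.60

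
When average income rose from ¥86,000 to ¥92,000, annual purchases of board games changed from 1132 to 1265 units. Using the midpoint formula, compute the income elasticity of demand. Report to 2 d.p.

ΔQ = 133, ΔI = 6000. Midpoints: Ī = 89,000, Q̄ = 1198.5.
ε_I = (ΔQ/ΔI)(Ī/Q̄) = (133/6000)(89000/1198.5).
ε_I > 0, so the good is normal.

1.65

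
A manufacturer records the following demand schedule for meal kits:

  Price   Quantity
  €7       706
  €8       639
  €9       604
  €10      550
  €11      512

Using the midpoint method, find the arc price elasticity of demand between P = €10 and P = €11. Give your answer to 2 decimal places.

At P = 10, Q = 550; at P = 11, Q = 512.
ΔQ = -38, ΔP = 1. Midpoints: P̄ = 10.50, Q̄ = 531.0.
ε = (ΔQ/ΔP)(P̄/Q̄) = (-38/1)(10.50/531.0).

-0.75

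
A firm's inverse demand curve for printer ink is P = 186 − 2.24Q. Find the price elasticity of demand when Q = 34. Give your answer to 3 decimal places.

-1.442

At Q = 34, P = 186 − 2.24(34) = 109.84.
dP/dQ = −2.24, so dQ/dP = 1/(−2.24) = -0.446.
ε = (dQ/dP)(P/Q) = (-0.446)(109.84/34).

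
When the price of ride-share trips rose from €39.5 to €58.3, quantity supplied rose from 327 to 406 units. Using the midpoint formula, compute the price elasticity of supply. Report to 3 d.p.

0.561

ΔQ = 406 − 327 = 79; ΔP = 58.3 − 39.5 = 18.8.
Midpoints: P̄ = 48.90, Q̄ = 366.5.
ε_s = (ΔQ/ΔP)(P̄/Q̄) = (79/18.8)(48.90/366.5).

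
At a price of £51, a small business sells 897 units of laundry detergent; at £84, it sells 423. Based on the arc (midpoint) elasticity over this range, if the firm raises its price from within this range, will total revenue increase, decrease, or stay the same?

decrease

Arc ε = (-474/33)(67.50/660.0) ≈ -1.469.
|ε| = 1.47 > 1, so demand is elastic. A price rise therefore reduces total revenue.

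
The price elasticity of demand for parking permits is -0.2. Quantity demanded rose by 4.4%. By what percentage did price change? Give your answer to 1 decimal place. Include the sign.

%ΔP ≈ %ΔQ / ε = (4.4%)/(-0.2) = -22.00%.

-22.0%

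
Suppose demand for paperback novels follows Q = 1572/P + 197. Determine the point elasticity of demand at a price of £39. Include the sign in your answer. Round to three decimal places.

At P = 39, Q = 237.308.
dQ/dP = −1572/P² = -1.034.
ε = (dQ/dP)(P/Q) = (-1.034)(39/237.308).

-0.170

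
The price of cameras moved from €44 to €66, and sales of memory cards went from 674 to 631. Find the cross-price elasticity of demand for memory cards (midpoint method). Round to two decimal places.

-0.16

ΔQ_x = 631 − 674 = -43; ΔP_y = 66 − 44 = 22.
Midpoints: P̄_y = 55.00, Q̄_x = 652.5.
ε_xy = (ΔQ_x/ΔP_y)(P̄_y/Q̄_x) = (-43/22)(55.00/652.5).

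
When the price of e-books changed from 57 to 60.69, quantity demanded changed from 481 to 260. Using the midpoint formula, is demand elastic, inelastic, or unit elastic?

Arc ε ≈ -9.512.
|ε| = 9.51 > 1.

elastic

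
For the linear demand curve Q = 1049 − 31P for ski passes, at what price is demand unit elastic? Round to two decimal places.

For linear demand Q = a − bP, ε = −bP/(a − bP). |ε| = 1 when bP = a − bP, i.e. P = a/(2b).
P = 1049/(2·31) = 1049/62 = 16.9194.

16.92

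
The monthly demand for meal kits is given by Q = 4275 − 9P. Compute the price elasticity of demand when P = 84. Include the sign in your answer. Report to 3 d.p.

At P = 84, Q = 3519.
dQ/dP = −9.
ε = (dQ/dP)(P/Q) = (-9)(84/3519).

-0.215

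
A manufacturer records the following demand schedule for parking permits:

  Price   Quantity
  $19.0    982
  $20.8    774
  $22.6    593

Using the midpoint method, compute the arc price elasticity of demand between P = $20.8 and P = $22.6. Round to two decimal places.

At P = 20.8, Q = 774; at P = 22.6, Q = 593.
ΔQ = -181, ΔP = 1.8. Midpoints: P̄ = 21.70, Q̄ = 683.5.
ε = (ΔQ/ΔP)(P̄/Q̄) = (-181/1.8)(21.70/683.5).

-3.19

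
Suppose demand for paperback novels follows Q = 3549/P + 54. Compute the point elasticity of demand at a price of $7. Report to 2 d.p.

At P = 7, Q = 561.
dQ/dP = −3549/P² = -72.429.
ε = (dQ/dP)(P/Q) = (-72.429)(7/561).

-0.90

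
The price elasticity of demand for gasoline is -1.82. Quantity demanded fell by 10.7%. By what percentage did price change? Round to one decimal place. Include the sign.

%ΔP ≈ %ΔQ / ε = (-10.7%)/(-1.82) = 5.88%.

5.9%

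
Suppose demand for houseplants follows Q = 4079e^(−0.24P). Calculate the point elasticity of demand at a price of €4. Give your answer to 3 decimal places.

At P = 4, Q = 1561.820.
dQ/dP = −0.24·4079e^(−0.24P) = −0.24Q = -374.837.
ε = (dQ/dP)(P/Q) = (-374.837)(4/1561.820).

-0.960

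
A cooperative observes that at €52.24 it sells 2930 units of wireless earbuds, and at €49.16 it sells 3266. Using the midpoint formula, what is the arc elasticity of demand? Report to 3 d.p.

ΔQ = 3266 − 2930 = 336; ΔP = 49.16 − 52.24 = -3.08.
Midpoints: P̄ = 50.70, Q̄ = 3098.0.
ε = (ΔQ/ΔP)(P̄/Q̄) = (336/-3.08)(50.70/3098.0).

-1.785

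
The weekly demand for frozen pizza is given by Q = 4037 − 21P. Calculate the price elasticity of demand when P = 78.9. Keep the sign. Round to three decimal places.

At P = 78.9, Q = 2380.100.
dQ/dP = −21.
ε = (dQ/dP)(P/Q) = (-21)(78.9/2380.100).

-0.696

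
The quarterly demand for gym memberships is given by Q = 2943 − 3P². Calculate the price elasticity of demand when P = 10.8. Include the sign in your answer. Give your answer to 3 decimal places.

-0.270

At P = 10.8, Q = 2593.080.
dQ/dP = −6P = -64.800.
ε = (dQ/dP)(P/Q) = (-64.800)(10.8/2593.080).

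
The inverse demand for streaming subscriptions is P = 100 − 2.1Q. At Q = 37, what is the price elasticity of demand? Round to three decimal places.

At Q = 37, P = 100 − 2.1(37) = 22.30.
dP/dQ = −2.1, so dQ/dP = 1/(−2.1) = -0.476.
ε = (dQ/dP)(P/Q) = (-0.476)(22.30/37).

-0.287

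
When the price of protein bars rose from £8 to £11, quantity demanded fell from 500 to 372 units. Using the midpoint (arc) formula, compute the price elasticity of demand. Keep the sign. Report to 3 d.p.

ΔQ = 372 − 500 = -128; ΔP = 11 − 8 = 3.
Midpoints: P̄ = 9.50, Q̄ = 436.0.
ε = (ΔQ/ΔP)(P̄/Q̄) = (-128/3)(9.50/436.0).

-0.930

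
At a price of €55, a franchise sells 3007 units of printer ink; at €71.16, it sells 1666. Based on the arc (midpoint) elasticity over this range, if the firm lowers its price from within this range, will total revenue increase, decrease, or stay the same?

increase

Arc ε = (-1341/16.16)(63.08/2336.5) ≈ -2.240.
|ε| = 2.24 > 1, so demand is elastic. A price cut therefore raises total revenue.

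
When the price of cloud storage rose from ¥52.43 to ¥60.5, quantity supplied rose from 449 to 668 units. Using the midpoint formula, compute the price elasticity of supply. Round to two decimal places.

2.74

ΔQ = 668 − 449 = 219; ΔP = 60.5 − 52.43 = 8.07.
Midpoints: P̄ = 56.47, Q̄ = 558.5.
ε_s = (ΔQ/ΔP)(P̄/Q̄) = (219/8.07)(56.47/558.5).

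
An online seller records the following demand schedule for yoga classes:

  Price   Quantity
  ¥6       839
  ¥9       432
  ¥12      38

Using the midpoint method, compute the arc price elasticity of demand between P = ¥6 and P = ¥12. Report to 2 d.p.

-2.74

At P = 6, Q = 839; at P = 12, Q = 38.
ΔQ = -801, ΔP = 6. Midpoints: P̄ = 9.00, Q̄ = 438.5.
ε = (ΔQ/ΔP)(P̄/Q̄) = (-801/6)(9.00/438.5).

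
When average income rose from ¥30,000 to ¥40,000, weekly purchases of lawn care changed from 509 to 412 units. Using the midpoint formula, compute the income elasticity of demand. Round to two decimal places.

-0.74

ΔQ = -97, ΔI = 10000. Midpoints: Ī = 35,000, Q̄ = 460.5.
ε_I = (ΔQ/ΔI)(Ī/Q̄) = (-97/10000)(35000/460.5).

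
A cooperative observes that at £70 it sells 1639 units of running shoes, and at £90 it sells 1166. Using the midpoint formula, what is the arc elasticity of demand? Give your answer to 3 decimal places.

-1.349

ΔQ = 1166 − 1639 = -473; ΔP = 90 − 70 = 20.
Midpoints: P̄ = 80.00, Q̄ = 1402.5.
ε = (ΔQ/ΔP)(P̄/Q̄) = (-473/20)(80.00/1402.5).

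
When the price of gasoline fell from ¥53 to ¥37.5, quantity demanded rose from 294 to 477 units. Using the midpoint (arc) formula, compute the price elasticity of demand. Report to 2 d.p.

-1.39

ΔQ = 477 − 294 = 183; ΔP = 37.5 − 53 = -15.5.
Midpoints: P̄ = 45.25, Q̄ = 385.5.
ε = (ΔQ/ΔP)(P̄/Q̄) = (183/-15.5)(45.25/385.5).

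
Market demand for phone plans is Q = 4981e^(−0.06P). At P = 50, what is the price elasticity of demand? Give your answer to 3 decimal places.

At P = 50, Q = 247.989.
dQ/dP = −0.06·4981e^(−0.06P) = −0.06Q = -14.879.
ε = (dQ/dP)(P/Q) = (-14.879)(50/247.989).

-3.000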